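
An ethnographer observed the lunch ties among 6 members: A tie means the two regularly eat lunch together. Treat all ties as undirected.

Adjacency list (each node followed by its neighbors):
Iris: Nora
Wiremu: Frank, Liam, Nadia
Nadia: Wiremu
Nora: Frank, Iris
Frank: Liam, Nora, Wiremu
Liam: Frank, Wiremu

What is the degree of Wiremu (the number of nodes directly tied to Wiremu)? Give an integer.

Wiremu is directly tied to Frank, Liam, and Nadia. That is 3 neighbors, so the degree of Wiremu is 3.

3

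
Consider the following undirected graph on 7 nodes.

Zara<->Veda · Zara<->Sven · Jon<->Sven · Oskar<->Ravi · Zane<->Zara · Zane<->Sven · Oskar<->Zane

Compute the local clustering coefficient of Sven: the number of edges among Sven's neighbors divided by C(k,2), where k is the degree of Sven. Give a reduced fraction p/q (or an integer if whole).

Sven's neighbors: Jon, Zane, and Zara (k = 3).
Possible neighbor pairs: C(3,2) = 3. Edges among them: Zane–Zara → e = 1.
Clustering(Sven) = 1/3.

1/3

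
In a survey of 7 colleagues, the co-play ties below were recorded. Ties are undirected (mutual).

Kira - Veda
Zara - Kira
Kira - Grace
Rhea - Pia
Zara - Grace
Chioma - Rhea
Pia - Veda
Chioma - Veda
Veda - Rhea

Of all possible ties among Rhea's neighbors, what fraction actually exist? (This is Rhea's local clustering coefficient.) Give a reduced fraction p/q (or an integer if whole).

Rhea's neighbors: Chioma, Pia, and Veda (k = 3).
Possible neighbor pairs: C(3,2) = 3. Edges among them: Chioma–Veda, Pia–Veda → e = 2.
Clustering(Rhea) = 2/3.

2/3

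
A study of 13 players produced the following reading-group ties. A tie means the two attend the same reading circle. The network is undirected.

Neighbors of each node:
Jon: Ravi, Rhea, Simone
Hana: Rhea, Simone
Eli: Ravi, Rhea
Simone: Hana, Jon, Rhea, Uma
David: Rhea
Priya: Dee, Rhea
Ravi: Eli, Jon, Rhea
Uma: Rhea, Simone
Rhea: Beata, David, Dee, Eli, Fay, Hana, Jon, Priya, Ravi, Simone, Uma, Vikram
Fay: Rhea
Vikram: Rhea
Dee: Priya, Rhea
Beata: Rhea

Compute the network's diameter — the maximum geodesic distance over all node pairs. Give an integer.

Eccentricity of each node (its greatest distance to any other): Beata:2, David:2, Dee:2, Eli:2, Fay:2, Hana:2, Jon:2, Priya:2, Ravi:2, Rhea:1, Simone:2, Uma:2, Vikram:2.
The maximum eccentricity is 2, realized for instance by the pair Fay–Ravi via Fay – Rhea – Ravi. So the diameter is 2.

2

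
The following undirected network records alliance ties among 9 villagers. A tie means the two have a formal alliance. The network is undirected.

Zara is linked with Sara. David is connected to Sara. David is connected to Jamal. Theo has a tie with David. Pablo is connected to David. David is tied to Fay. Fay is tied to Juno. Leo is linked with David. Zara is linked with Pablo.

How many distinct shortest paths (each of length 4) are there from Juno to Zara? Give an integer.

2

The shortest distance is 4. The length-4 paths are: Juno–Fay–David–Sara–Zara; Juno–Fay–David–Pablo–Zara.
That gives 2 distinct shortest paths.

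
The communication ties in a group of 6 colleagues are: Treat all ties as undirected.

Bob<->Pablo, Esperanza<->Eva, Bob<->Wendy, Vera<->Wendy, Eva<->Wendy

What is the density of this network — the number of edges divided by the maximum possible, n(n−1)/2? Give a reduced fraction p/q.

1/3

There are 5 edges and 6 nodes, so the maximum possible is C(6,2) = 15.
Density = 5/15 = 1/3.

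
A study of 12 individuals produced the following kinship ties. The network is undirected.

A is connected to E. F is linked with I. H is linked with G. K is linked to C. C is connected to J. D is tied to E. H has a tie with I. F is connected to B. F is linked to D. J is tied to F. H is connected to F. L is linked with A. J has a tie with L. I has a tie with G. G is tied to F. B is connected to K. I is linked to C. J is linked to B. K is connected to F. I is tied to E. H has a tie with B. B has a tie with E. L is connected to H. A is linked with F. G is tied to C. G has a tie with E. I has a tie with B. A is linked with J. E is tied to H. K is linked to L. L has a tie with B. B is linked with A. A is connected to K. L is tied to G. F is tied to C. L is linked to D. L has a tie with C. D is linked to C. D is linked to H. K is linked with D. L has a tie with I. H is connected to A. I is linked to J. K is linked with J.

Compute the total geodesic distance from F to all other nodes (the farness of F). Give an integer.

Distances from F: A:1, B:1, C:1, D:1, E:2, G:1, H:1, I:1, J:1, K:1, L:2.
Sum = 1 + 1 + 1 + 1 + 2 + 1 + 1 + 1 + 1 + 1 + 2 = 13.

13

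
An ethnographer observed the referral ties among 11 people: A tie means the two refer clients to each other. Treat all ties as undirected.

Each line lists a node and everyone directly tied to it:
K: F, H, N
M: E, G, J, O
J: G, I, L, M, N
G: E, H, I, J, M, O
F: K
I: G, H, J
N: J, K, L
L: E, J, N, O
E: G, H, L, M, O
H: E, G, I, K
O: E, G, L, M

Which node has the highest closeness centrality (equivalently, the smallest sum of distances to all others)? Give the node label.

Farness (sum of distances to all others) for each node — E:16, F:28, G:15, H:16, I:18, J:16, K:19, L:17, M:19, N:17, O:19.
The smallest farness is 15, for G, so G has the highest closeness.

G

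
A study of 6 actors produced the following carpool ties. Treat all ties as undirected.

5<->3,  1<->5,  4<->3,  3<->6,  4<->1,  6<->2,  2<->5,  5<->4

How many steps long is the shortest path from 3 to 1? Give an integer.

2

One shortest route is 3 – 4 – 1, which uses 2 edges, and 3 and 1 are not directly tied, so nothing shorter exists. So d(3,1) = 2.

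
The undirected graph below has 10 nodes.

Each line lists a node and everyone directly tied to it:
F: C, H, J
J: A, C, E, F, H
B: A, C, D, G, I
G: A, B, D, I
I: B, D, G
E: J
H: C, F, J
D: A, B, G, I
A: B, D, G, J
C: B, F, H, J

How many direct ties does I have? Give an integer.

3

I is directly tied to B, D, and G. That is 3 neighbors, so the degree of I is 3.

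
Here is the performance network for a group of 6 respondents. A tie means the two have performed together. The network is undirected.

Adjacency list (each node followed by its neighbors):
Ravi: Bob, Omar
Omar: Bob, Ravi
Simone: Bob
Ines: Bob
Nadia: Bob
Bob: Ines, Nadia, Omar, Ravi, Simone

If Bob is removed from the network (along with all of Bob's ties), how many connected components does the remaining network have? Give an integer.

4

Without Bob, the remaining ties split the others into: {Omar, Ravi}; {Nadia}; {Simone}; {Ines}.
That's 4 separate components.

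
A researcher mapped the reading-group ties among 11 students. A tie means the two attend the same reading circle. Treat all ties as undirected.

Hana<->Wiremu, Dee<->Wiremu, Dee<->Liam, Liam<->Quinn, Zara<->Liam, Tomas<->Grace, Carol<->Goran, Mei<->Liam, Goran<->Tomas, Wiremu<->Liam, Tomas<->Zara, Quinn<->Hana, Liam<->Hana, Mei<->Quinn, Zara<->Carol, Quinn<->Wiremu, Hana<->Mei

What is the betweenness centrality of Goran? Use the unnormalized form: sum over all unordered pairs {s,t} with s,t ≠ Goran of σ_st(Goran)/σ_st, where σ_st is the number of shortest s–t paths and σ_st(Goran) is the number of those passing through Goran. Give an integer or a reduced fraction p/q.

Pairs whose geodesics pass through Goran — Grace–Carol: 1/2; Tomas–Carol: 1/2.
All other pairs contribute 0.
Summing the contributions gives betweenness(Goran) = 1.

1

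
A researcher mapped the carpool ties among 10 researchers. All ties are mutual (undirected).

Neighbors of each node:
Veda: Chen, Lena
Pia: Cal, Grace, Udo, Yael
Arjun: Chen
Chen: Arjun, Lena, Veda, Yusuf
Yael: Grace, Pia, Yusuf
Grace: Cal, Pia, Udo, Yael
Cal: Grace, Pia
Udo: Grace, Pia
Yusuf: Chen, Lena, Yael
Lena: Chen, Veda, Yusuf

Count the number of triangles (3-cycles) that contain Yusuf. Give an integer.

Yusuf's neighbors: Chen, Lena, and Yael.
Neighbor pairs that are themselves tied: Yusuf–Chen–Lena. Each forms one triangle with Yusuf, for 1 in total.

1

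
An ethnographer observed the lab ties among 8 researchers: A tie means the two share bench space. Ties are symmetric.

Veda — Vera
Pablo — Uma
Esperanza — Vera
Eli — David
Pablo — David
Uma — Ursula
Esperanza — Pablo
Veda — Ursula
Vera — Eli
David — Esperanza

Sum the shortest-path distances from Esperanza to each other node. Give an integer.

Distances from Esperanza: David:1, Eli:2, Pablo:1, Uma:2, Ursula:3, Veda:2, Vera:1.
Sum = 1 + 2 + 1 + 2 + 3 + 2 + 1 = 12.

12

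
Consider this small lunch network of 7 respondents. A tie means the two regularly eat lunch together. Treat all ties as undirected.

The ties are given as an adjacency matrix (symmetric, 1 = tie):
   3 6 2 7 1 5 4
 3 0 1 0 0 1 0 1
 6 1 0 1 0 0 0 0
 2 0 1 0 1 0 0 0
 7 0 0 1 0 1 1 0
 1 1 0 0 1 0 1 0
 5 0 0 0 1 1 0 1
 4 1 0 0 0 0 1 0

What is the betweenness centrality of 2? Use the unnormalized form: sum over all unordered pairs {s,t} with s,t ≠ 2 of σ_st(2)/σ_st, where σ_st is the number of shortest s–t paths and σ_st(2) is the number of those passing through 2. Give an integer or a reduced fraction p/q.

4/3

Pairs whose geodesics pass through 2 — 6–7: 1; 6–5: 1/3.
All other pairs contribute 0.
Summing the contributions gives betweenness(2) = 4/3.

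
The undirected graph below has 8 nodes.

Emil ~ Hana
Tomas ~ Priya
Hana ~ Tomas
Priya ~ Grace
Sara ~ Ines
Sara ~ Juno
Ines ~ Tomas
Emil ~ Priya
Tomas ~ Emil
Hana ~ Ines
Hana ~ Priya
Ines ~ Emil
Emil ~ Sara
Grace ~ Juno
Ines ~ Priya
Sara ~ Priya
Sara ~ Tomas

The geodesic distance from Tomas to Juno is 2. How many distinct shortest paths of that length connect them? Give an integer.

1

The shortest distance is 2, and the only length-2 path is Tomas–Sara–Juno. So there is exactly 1 shortest path.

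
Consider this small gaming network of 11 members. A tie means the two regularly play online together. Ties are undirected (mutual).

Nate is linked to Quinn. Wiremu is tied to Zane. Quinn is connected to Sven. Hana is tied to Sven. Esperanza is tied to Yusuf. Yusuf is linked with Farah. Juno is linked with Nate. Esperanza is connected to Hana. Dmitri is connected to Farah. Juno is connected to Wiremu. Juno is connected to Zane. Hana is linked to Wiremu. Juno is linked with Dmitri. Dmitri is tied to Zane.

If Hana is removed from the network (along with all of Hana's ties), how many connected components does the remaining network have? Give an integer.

1

Hana's neighbors (Esperanza, Sven, and Wiremu) remain reachable from one another through other ties, so the rest of the network stays in one piece.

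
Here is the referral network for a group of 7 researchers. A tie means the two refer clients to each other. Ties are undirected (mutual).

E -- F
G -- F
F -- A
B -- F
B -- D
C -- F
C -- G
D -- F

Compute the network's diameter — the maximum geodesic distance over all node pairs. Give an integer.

2

Eccentricity of each node (its greatest distance to any other): A:2, B:2, C:2, D:2, E:2, F:1, G:2.
The maximum eccentricity is 2, realized for instance by the pair C–D via C – F – D. So the diameter is 2.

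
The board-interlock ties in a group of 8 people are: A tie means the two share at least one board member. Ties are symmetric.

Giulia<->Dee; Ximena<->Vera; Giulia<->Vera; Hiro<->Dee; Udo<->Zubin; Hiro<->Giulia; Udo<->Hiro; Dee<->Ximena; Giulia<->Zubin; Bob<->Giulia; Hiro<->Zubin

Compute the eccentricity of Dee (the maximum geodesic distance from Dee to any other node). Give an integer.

Distances from Dee: Bob:2, Giulia:1, Hiro:1, Udo:2, Vera:2, Ximena:1, Zubin:2.
The largest is 2 (to Vera, Zubin, Bob, and Udo), so the eccentricity of Dee is 2.

2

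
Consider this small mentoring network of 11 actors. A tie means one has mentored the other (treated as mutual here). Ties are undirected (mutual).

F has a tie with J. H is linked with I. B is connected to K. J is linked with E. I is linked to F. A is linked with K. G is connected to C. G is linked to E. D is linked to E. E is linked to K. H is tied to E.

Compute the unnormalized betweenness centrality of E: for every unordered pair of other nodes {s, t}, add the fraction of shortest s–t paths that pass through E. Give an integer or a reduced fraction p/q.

36

Pairs whose geodesics pass through E — A–J: 1; A–D: 1; A–G: 1; A–F: 1; A–C: 1; A–I: 1; A–H: 1; J–D: 1; J–G: 1; J–C: 1; J–K: 1; J–H: 1; J–B: 1; D–G: 1 … (+22 more pairs).
All other pairs contribute 0.
Summing the contributions gives betweenness(E) = 36.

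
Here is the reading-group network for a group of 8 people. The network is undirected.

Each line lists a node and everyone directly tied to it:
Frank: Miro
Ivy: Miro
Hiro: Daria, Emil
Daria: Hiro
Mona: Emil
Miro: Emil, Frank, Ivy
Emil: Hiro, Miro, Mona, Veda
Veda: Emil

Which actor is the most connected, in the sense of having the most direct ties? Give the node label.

Emil

Degrees — Daria:1, Emil:4, Frank:1, Hiro:2, Ivy:1, Miro:3, Mona:1, Veda:1.
The maximum is 4, attained only by Emil.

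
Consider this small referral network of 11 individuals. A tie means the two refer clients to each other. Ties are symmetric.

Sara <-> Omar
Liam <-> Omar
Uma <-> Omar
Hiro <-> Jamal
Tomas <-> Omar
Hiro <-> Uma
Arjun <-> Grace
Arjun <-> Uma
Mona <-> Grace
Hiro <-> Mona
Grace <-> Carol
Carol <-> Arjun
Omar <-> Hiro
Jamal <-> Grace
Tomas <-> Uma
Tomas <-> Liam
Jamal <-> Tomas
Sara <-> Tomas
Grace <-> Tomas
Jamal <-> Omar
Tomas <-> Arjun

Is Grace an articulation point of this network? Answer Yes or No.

Even without Grace, every remaining node can still reach every other (the residual graph is connected), so Grace is not a cut vertex.

No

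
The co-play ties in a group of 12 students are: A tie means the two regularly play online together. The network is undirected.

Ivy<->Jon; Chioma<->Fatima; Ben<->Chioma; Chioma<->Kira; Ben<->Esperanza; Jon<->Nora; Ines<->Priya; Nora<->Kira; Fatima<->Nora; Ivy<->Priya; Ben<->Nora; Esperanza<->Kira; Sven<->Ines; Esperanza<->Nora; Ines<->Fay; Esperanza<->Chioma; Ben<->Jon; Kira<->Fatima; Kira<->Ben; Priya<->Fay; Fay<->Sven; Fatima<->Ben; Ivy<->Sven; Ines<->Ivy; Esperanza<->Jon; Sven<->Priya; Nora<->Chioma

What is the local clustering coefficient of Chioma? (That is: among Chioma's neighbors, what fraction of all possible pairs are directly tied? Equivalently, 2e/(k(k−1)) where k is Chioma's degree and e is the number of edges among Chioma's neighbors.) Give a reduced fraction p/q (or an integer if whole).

Chioma's neighbors: Ben, Esperanza, Fatima, Kira, and Nora (k = 5).
Possible neighbor pairs: C(5,2) = 10. Edges among them: Ben–Esperanza, Ben–Fatima, Ben–Kira, Ben–Nora, Esperanza–Kira, Esperanza–Nora, Fatima–Kira, Fatima–Nora, Kira–Nora → e = 9.
Clustering(Chioma) = 9/10.

9/10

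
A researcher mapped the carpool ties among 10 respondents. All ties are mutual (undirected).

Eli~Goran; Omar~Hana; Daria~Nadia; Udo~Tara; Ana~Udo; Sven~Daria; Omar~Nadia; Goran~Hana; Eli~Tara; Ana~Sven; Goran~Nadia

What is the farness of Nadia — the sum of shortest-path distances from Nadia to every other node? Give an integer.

19

Distances from Nadia: Ana:3, Daria:1, Eli:2, Goran:1, Hana:2, Omar:1, Sven:2, Tara:3, Udo:4.
Sum = 3 + 1 + 2 + 1 + 2 + 1 + 2 + 3 + 4 = 19.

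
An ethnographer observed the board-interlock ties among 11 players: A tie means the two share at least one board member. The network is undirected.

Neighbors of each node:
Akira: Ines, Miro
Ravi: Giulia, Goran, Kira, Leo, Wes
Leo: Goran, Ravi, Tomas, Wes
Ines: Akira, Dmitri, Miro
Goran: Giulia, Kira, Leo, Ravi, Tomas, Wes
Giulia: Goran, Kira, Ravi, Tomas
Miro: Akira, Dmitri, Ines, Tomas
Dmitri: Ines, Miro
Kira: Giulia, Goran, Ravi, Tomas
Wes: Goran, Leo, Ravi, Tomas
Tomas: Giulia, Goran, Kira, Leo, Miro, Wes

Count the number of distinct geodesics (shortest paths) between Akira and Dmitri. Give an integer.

2

The shortest distance is 2. The length-2 paths are: Akira–Ines–Dmitri; Akira–Miro–Dmitri.
That gives 2 distinct shortest paths.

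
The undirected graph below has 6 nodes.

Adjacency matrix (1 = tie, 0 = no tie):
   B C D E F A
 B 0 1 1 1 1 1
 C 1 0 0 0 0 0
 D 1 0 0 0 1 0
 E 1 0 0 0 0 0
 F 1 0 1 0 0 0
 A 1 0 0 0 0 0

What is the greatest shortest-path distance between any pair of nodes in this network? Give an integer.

Eccentricity of each node (its greatest distance to any other): A:2, B:1, C:2, D:2, E:2, F:2.
The maximum eccentricity is 2, realized for instance by the pair C–D via C – B – D. So the diameter is 2.

2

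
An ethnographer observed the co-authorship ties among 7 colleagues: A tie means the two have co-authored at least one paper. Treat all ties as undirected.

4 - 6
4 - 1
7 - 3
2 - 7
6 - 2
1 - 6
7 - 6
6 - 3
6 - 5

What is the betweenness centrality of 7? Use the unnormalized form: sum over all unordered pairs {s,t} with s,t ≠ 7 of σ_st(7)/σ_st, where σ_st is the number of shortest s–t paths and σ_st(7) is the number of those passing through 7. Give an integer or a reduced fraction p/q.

Pairs whose geodesics pass through 7 — 2–3: 1/2.
All other pairs contribute 0.
Summing the contributions gives betweenness(7) = 1/2.

1/2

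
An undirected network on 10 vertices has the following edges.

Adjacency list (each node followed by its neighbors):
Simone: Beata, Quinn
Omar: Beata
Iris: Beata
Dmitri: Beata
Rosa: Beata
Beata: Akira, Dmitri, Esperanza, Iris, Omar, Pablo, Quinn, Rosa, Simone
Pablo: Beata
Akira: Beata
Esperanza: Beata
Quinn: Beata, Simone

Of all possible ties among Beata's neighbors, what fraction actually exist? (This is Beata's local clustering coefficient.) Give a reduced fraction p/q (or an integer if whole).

1/36

Beata's neighbors: Akira, Dmitri, Esperanza, Iris, Omar, Pablo, Quinn, Rosa, and Simone (k = 9).
Possible neighbor pairs: C(9,2) = 36. Edges among them: Quinn–Simone → e = 1.
Clustering(Beata) = 1/36.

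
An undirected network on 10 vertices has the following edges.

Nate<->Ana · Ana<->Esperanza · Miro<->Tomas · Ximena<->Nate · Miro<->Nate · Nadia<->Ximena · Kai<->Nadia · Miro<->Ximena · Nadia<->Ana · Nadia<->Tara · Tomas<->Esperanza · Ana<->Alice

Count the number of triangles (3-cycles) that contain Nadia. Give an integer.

Nadia's neighbors are Ana, Kai, Tara, and Ximena, but none of them are tied to each other, so no triangle contains Nadia.

0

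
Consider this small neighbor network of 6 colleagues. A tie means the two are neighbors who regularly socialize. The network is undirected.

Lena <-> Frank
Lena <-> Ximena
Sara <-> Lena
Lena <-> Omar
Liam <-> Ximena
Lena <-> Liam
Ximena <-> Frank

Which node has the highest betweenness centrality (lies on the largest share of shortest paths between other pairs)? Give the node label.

Unnormalized betweenness of each node: Frank:0, Lena:15/2, Liam:0, Omar:0, Sara:0, Ximena:1/2.
Lena has the largest value, 15/2, making it the main broker — the node through which the most shortest paths run.

Lena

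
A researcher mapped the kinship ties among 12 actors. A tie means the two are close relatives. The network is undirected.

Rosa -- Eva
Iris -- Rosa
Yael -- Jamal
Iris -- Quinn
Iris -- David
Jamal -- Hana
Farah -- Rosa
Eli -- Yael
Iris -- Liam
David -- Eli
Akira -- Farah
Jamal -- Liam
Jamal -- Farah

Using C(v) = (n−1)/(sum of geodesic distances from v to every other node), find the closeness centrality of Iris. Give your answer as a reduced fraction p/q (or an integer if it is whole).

11/21

Distances from Iris: Akira:3, David:1, Eli:2, Eva:2, Farah:2, Hana:3, Jamal:2, Liam:1, Quinn:1, Rosa:1, Yael:3. Sum = 21.
n = 12, so closeness = 11/21.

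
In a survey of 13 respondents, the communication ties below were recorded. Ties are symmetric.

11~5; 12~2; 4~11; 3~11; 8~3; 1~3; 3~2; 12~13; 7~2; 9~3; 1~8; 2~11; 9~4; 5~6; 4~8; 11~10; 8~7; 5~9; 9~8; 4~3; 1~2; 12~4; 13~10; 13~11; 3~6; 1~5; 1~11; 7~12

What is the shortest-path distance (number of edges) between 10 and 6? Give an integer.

3

One shortest route is 10 – 11 – 5 – 6, which uses 3 edges, and at distance 2 from 10 we only reach {1, 2, 3, 4, 5, 12}, which does not include 6. So d(10,6) = 3.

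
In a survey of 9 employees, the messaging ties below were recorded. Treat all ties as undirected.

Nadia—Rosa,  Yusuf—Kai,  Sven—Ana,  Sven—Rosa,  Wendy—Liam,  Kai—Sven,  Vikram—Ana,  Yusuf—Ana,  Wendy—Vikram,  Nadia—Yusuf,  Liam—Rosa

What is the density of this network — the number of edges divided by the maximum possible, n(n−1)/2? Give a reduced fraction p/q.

11/36

There are 11 edges and 9 nodes, so the maximum possible is C(9,2) = 36.
Density = 11/36.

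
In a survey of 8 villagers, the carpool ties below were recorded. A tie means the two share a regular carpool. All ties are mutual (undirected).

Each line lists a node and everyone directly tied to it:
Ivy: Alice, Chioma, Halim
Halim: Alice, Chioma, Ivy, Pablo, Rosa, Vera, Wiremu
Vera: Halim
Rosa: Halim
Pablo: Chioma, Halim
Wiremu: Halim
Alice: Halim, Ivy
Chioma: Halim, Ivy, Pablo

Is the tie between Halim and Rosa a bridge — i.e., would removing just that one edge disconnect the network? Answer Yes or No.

Yes

Without the Halim–Rosa edge there is no alternate route between Halim and Rosa, so the network disconnects. It is a bridge.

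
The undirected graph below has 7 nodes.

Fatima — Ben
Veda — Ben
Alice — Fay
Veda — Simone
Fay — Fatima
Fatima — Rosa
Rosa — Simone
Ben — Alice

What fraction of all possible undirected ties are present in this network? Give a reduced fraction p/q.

There are 8 edges and 7 nodes, so the maximum possible is C(7,2) = 21.
Density = 8/21.

8/21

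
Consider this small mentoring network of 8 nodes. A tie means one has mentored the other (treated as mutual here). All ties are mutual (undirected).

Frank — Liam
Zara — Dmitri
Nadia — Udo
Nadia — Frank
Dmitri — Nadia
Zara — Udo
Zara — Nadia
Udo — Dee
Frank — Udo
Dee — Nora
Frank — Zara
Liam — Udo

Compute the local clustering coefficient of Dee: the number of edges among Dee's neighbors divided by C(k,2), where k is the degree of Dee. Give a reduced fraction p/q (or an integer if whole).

0

Dee's neighbors: Nora and Udo (k = 2).
Possible neighbor pairs: C(2,2) = 1. Edges among them: none → e = 0.
Clustering(Dee) = 0/1.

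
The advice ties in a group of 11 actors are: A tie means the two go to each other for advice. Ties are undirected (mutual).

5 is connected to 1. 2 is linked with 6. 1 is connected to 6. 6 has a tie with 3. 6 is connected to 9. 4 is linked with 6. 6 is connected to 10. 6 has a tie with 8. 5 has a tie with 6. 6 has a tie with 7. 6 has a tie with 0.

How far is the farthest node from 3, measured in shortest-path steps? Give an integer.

2

Distances from 3: 0:2, 1:2, 2:2, 4:2, 5:2, 6:1, 7:2, 8:2, 9:2, 10:2.
The largest is 2 (to 0, 9, 8, 2, 5, 7, 4, 10, and 1), so the eccentricity of 3 is 2.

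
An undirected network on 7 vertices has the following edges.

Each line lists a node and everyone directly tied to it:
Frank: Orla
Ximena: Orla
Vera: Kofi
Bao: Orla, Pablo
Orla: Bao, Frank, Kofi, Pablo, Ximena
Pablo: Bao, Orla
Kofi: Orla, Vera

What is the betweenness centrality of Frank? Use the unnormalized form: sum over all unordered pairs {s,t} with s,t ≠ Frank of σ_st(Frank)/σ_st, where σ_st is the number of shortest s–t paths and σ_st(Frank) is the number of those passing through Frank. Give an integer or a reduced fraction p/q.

0

No shortest path between any pair of other nodes passes through Frank.
Summing the contributions gives betweenness(Frank) = 0.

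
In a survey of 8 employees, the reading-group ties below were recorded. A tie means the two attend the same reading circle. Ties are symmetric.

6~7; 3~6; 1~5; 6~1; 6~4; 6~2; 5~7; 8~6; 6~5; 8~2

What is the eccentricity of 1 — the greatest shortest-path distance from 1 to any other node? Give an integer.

Distances from 1: 2:2, 3:2, 4:2, 5:1, 6:1, 7:2, 8:2.
The largest is 2 (to 4, 2, 8, 7, and 3), so the eccentricity of 1 is 2.

2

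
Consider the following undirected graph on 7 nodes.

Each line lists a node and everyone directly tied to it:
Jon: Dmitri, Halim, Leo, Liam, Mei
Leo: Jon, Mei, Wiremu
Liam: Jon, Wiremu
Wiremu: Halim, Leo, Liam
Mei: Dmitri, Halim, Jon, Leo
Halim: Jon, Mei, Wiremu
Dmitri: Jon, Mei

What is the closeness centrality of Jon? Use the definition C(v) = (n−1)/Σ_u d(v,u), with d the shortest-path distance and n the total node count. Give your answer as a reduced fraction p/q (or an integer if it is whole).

6/7

Distances from Jon: Dmitri:1, Halim:1, Leo:1, Liam:1, Mei:1, Wiremu:2. Sum = 7.
n = 7, so closeness = 6/7.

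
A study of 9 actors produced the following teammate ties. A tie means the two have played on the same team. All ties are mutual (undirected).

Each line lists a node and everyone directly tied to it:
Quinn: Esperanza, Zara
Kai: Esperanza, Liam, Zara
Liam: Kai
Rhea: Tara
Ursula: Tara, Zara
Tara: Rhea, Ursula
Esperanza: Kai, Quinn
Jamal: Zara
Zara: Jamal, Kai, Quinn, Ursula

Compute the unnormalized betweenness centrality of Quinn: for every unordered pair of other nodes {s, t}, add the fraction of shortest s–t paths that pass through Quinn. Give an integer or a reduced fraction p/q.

Pairs whose geodesics pass through Quinn — Ursula–Esperanza: 1/2; Zara–Esperanza: 1/2; Esperanza–Rhea: 1/2; Esperanza–Jamal: 1/2; Esperanza–Tara: 1/2.
All other pairs contribute 0.
Summing the contributions gives betweenness(Quinn) = 5/2.

5/2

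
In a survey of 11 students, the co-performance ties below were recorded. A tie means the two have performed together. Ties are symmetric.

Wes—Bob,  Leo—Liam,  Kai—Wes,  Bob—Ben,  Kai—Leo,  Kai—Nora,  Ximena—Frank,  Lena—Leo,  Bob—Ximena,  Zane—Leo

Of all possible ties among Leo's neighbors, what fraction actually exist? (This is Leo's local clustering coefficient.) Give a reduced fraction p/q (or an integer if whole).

Leo's neighbors: Kai, Lena, Liam, and Zane (k = 4).
Possible neighbor pairs: C(4,2) = 6. Edges among them: none → e = 0.
Clustering(Leo) = 0/6 = 0.

0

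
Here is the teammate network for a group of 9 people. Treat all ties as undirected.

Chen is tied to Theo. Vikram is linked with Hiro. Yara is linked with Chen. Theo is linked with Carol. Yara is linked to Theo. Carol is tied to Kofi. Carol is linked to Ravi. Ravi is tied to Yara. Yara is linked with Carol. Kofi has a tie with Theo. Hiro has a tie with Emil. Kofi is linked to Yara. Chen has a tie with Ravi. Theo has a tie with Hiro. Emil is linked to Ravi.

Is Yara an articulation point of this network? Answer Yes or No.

Even without Yara, every remaining node can still reach every other (the residual graph is connected), so Yara is not a cut vertex.

No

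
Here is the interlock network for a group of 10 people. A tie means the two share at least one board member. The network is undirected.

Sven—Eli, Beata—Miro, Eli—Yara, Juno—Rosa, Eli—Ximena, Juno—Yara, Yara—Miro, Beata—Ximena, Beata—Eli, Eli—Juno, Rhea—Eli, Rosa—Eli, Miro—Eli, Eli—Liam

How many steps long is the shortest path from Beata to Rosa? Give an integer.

One shortest route is Beata – Eli – Rosa, which uses 2 edges, and Beata and Rosa are not directly tied, so nothing shorter exists. So d(Beata,Rosa) = 2.

2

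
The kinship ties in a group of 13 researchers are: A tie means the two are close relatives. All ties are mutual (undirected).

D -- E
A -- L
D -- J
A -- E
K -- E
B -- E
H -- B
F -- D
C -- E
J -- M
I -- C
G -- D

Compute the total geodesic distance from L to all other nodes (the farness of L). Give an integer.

40

Distances from L: A:1, B:3, C:3, D:3, E:2, F:4, G:4, H:4, I:4, J:4, K:3, M:5.
Sum = 1 + 3 + 3 + 3 + 2 + 4 + 4 + 4 + 4 + 4 + 3 + 5 = 40.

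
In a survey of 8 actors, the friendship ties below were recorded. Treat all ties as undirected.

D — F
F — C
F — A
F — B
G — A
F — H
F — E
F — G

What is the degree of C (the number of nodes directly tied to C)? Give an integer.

C is directly tied to F. That is 1 neighbor, so the degree of C is 1.

1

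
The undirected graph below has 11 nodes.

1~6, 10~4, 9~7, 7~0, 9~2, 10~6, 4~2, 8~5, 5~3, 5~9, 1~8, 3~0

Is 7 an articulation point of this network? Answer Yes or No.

Even without 7, every remaining node can still reach every other (the residual graph is connected), so 7 is not a cut vertex.

No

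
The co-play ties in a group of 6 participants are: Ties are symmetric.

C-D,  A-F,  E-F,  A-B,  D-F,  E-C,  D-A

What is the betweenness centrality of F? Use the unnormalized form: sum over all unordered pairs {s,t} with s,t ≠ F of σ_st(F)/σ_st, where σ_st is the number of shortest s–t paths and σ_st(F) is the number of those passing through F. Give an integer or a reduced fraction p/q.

5/2

Pairs whose geodesics pass through F — A–E: 1; B–E: 1; E–D: 1/2.
All other pairs contribute 0.
Summing the contributions gives betweenness(F) = 5/2.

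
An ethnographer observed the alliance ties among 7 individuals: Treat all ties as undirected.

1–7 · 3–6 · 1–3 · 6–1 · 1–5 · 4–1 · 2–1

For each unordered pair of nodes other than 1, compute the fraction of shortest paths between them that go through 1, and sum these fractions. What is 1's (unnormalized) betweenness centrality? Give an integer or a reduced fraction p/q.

Pairs whose geodesics pass through 1 — 4–3: 1; 4–2: 1; 4–6: 1; 4–5: 1; 4–7: 1; 3–2: 1; 3–5: 1; 3–7: 1; 2–6: 1; 2–5: 1; 2–7: 1; 6–5: 1; 6–7: 1; 5–7: 1.
All other pairs contribute 0.
Summing the contributions gives betweenness(1) = 14.

14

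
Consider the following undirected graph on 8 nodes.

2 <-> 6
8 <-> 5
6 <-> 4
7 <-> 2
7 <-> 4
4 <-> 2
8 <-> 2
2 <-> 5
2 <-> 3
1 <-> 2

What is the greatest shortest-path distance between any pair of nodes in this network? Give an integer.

2

Eccentricity of each node (its greatest distance to any other): 1:2, 2:1, 3:2, 4:2, 5:2, 6:2, 7:2, 8:2.
The maximum eccentricity is 2, realized for instance by the pair 1–6 via 1 – 2 – 6. So the diameter is 2.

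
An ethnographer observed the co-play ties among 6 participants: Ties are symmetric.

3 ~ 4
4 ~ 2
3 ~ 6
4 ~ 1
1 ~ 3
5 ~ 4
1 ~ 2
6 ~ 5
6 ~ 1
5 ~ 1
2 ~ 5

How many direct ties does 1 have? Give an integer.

5

1 is directly tied to 2, 3, 4, 5, and 6. That is 5 neighbors, so the degree of 1 is 5.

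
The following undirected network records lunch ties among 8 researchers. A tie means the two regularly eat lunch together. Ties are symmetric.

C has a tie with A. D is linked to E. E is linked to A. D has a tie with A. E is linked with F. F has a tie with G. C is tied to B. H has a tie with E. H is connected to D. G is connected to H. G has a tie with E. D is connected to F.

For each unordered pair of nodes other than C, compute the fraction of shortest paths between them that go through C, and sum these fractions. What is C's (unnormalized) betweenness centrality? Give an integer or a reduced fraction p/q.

Pairs whose geodesics pass through C — H–B: 2/2; E–B: 1; G–B: 1; D–B: 1; F–B: 2/2; B–A: 1.
All other pairs contribute 0.
Summing the contributions gives betweenness(C) = 6.

6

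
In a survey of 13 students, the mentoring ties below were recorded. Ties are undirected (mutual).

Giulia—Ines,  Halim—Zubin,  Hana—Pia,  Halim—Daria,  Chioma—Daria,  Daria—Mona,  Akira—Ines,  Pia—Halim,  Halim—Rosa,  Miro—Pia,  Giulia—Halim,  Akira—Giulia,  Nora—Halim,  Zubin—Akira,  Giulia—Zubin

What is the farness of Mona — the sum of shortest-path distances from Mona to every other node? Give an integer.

Distances from Mona: Akira:4, Chioma:2, Daria:1, Giulia:3, Halim:2, Hana:4, Ines:4, Miro:4, Nora:3, Pia:3, Rosa:3, Zubin:3.
Sum = 4 + 2 + 1 + 3 + 2 + 4 + 4 + 4 + 3 + 3 + 3 + 3 = 36.

36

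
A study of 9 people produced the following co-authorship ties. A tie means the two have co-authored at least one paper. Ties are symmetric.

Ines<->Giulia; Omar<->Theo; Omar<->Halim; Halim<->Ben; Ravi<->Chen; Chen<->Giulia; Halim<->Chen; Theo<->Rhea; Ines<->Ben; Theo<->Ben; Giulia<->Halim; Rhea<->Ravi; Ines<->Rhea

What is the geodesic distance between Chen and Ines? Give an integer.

2

One shortest route is Chen – Giulia – Ines, which uses 2 edges, and Chen and Ines are not directly tied, so nothing shorter exists. So d(Chen,Ines) = 2.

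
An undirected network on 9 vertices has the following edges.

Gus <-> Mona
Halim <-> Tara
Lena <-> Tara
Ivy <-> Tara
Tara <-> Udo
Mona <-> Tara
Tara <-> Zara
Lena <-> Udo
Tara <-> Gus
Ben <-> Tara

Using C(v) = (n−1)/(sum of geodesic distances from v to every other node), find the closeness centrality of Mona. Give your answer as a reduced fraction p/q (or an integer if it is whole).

Distances from Mona: Ben:2, Gus:1, Halim:2, Ivy:2, Lena:2, Tara:1, Udo:2, Zara:2. Sum = 14.
n = 9, so closeness = 8/14 = 4/7.

4/7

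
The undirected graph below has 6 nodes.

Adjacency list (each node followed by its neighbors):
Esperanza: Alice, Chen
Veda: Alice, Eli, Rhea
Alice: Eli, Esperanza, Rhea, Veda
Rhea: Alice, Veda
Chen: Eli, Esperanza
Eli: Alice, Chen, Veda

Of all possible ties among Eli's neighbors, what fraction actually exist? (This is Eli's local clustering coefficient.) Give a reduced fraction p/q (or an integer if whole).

Eli's neighbors: Alice, Chen, and Veda (k = 3).
Possible neighbor pairs: C(3,2) = 3. Edges among them: Alice–Veda → e = 1.
Clustering(Eli) = 1/3.

1/3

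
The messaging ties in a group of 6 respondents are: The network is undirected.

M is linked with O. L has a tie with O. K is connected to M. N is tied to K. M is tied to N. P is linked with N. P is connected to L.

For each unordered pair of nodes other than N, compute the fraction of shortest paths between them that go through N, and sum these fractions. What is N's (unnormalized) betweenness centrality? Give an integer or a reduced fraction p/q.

5/2

Pairs whose geodesics pass through N — L–K: 1/2; P–K: 1; P–M: 1.
All other pairs contribute 0.
Summing the contributions gives betweenness(N) = 5/2.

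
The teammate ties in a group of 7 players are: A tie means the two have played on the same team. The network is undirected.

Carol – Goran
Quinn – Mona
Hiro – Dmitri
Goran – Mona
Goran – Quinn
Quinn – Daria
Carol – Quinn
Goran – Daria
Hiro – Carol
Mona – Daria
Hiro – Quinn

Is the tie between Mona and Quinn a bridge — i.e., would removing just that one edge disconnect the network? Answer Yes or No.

Even without that edge, Mona still reaches Quinn via Mona – Goran – Quinn, so the network stays connected. Not a bridge.

No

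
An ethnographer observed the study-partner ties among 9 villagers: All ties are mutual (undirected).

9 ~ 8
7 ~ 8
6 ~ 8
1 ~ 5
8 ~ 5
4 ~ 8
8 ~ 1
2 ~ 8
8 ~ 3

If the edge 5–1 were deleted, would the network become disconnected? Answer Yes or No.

Even without that edge, 5 still reaches 1 via 5 – 8 – 1, so the network stays connected. Not a bridge.

No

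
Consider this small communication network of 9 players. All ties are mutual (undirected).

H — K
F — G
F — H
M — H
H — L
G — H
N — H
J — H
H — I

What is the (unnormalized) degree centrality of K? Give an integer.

K is directly tied to H. That is 1 neighbor, so the degree of K is 1.

1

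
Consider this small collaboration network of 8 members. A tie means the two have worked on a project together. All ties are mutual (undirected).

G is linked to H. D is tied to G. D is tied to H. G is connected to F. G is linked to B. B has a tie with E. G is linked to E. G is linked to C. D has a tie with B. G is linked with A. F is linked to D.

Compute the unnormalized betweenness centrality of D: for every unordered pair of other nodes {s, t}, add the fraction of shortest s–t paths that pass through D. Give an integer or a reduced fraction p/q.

Pairs whose geodesics pass through D — H–B: 1/2; H–F: 1/2; B–F: 1/2.
All other pairs contribute 0.
Summing the contributions gives betweenness(D) = 3/2.

3/2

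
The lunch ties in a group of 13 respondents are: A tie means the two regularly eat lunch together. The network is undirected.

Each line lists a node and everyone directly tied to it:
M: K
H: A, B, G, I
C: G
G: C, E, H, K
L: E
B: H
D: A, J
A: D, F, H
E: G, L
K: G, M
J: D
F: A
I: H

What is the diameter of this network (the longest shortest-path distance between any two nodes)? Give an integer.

Eccentricity of each node (its greatest distance to any other): A:4, B:4, C:5, D:5, E:5, F:5, G:4, H:3, I:4, J:6, K:5, L:6, M:6.
The maximum eccentricity is 6, realized for instance by the pair M–J via M – K – G – H – A – D – J. So the diameter is 6.

6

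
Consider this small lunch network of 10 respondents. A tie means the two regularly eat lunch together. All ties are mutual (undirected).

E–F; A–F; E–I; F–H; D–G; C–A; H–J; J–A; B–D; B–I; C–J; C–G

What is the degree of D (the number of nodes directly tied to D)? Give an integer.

D is directly tied to B and G. That is 2 neighbors, so the degree of D is 2.

2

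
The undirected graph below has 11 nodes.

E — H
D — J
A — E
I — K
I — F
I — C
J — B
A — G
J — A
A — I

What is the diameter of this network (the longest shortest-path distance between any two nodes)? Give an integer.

4

Eccentricity of each node (its greatest distance to any other): A:2, B:4, C:4, D:4, E:3, F:4, G:3, H:4, I:3, J:3, K:4.
The maximum eccentricity is 4, realized for instance by the pair K–D via K – I – A – J – D. So the diameter is 4.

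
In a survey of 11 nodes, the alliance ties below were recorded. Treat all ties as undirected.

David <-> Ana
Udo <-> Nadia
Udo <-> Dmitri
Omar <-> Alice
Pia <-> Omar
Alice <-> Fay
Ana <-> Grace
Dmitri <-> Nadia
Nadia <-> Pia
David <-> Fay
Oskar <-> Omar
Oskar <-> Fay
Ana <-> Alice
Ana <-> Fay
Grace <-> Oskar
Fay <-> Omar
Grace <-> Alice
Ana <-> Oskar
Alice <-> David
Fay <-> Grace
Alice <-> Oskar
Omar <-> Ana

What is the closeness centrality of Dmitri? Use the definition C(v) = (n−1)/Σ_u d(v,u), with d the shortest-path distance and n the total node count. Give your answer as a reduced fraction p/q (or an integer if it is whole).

10/33

Distances from Dmitri: Alice:4, Ana:4, David:5, Fay:4, Grace:5, Nadia:1, Omar:3, Oskar:4, Pia:2, Udo:1. Sum = 33.
n = 11, so closeness = 10/33.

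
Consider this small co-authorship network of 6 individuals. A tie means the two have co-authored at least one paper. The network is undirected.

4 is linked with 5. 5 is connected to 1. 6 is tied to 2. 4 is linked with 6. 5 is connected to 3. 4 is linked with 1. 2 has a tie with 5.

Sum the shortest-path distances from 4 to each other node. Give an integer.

Distances from 4: 1:1, 2:2, 3:2, 5:1, 6:1.
Sum = 1 + 2 + 2 + 1 + 1 = 7.

7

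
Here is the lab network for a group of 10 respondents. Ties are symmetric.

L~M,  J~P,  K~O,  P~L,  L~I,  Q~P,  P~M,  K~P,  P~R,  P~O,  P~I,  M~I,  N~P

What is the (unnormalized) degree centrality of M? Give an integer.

M is directly tied to I, L, and P. That is 3 neighbors, so the degree of M is 3.

3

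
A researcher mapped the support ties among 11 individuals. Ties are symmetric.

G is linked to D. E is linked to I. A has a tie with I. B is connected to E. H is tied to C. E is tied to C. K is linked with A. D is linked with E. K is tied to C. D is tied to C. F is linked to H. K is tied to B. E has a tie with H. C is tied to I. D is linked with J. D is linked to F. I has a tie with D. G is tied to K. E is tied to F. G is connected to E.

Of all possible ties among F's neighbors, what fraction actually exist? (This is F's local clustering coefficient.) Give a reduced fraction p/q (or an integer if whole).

F's neighbors: D, E, and H (k = 3).
Possible neighbor pairs: C(3,2) = 3. Edges among them: D–E, E–H → e = 2.
Clustering(F) = 2/3.

2/3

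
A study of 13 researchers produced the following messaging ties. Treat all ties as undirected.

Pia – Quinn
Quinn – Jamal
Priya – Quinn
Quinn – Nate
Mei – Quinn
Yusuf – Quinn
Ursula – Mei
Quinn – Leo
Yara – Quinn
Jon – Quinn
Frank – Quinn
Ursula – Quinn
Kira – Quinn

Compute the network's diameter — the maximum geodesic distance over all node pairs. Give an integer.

Eccentricity of each node (its greatest distance to any other): Frank:2, Jamal:2, Jon:2, Kira:2, Leo:2, Mei:2, Nate:2, Pia:2, Priya:2, Quinn:1, Ursula:2, Yara:2, Yusuf:2.
The maximum eccentricity is 2, realized for instance by the pair Jamal–Nate via Jamal – Quinn – Nate. So the diameter is 2.

2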